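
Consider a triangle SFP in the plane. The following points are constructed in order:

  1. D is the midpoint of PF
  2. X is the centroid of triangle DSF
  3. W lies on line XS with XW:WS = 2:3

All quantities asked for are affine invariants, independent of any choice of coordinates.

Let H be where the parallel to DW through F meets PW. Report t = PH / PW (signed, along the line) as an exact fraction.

Assign S = (0, 0), F = (1, 0), P = (0, 1) — the answer is frame-independent, so this choice is without loss of generality.
1. D is the midpoint of PF ⇒ D = (1/2, 1/2)
2. X is the centroid of triangle DSF ⇒ X = (1/2, 1/6)
3. W lies on line XS with XW:WS = 2:3 ⇒ W = (3/10, 1/10)
through F parallel to DW: direction (-1/5, -2/5); meets PW at H = (3/5, -4/5)
H = P + t·(W−P) with t = 2

t = 2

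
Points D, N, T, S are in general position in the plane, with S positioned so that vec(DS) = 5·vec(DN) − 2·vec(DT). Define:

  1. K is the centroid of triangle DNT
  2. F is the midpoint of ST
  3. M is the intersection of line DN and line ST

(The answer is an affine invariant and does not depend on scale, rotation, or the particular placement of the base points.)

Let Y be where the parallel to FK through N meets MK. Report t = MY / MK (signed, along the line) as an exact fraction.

Choose coordinates D = (0, 0), N = (1, 0), T = (0, 1), S = (5, -2).
1. K is the centroid of triangle DNT ⇒ K = (1/3, 1/3)
2. F is the midpoint of ST ⇒ F = (5/2, -1/2)
3. M is the intersection of line DN and line ST ⇒ M = (5/3, 0)
through N parallel to FK: direction (-13/6, 5/6); meets MK at Y = (-5/21, 10/21)
Y = M + t·(K−M) with t = 10/7

t = 10/7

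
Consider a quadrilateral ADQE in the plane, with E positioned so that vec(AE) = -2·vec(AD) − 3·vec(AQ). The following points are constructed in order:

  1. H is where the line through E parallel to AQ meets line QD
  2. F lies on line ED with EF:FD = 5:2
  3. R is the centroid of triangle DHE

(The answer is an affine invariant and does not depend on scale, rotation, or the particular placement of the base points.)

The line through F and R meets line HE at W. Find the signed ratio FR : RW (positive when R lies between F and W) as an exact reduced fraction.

Set A = (0, 0), D = (1, 0), Q = (0, 1), E = (-2, -3); any affine frame gives the same invariant.
1. H is where the line through E parallel to AQ meets line QD ⇒ H = (-2, 3)
2. F lies on line ED with EF:FD = 5:2 ⇒ F = (1/7, -6/7)
3. R is the centroid of triangle DHE ⇒ R = (-1, 0)
line FR meets HE at W = (-2, 3/4)
R = F + t·(W−F) with t = 8/15, so FR:RW = 8/15:7/15

FR:RW = 8/7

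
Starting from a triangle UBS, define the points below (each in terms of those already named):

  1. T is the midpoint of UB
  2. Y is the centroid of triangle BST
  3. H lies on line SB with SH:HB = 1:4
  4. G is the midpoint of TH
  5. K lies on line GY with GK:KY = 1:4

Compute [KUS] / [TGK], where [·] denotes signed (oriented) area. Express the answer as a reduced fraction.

[KUS]:[TGK] = 38

Choose coordinates U = (0, 0), B = (1, 0), S = (0, 1).
1. T is the midpoint of UB ⇒ T = (1/2, 0)
2. Y is the centroid of triangle BST ⇒ Y = (1/2, 1/3)
3. H lies on line SB with SH:HB = 1:4 ⇒ H = (1/5, 4/5)
4. G is the midpoint of TH ⇒ G = (7/20, 2/5)
5. K lies on line GY with GK:KY = 1:4 ⇒ K = (19/50, 29/75)
2·[KUS] = -19/50, 2·[TGK] = -1/100
[KUS]:[TGK] = -19/50:-1/100 = 38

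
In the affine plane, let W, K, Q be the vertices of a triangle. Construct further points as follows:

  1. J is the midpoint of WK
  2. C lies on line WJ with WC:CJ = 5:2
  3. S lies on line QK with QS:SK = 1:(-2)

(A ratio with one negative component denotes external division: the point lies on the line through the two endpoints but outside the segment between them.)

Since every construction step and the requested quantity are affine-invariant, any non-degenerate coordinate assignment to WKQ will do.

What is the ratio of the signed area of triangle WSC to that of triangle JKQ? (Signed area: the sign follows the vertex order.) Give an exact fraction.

Set W = (0, 0), K = (1, 0), Q = (0, 1); any affine frame gives the same invariant.
1. J is the midpoint of WK ⇒ J = (1/2, 0)
2. C lies on line WJ with WC:CJ = 5:2 ⇒ C = (5/14, 0)
3. S lies on line QK with QS:SK = 1:(-2) ⇒ S = (-1, 2)
2·[WSC] = -5/7, 2·[JKQ] = 1/2
[WSC]:[JKQ] = -5/7:1/2 = -10/7

[WSC]:[JKQ] = -10/7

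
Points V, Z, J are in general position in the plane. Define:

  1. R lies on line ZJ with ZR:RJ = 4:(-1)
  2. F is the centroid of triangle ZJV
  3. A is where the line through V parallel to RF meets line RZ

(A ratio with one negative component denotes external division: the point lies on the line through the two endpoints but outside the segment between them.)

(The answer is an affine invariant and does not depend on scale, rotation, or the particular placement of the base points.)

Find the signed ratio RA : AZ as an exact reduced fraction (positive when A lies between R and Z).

RA:AZ = -5/9

Assign V = (0, 0), Z = (1, 0), J = (0, 1) — the answer is frame-independent, so this choice is without loss of generality.
1. R lies on line ZJ with ZR:RJ = 4:(-1) ⇒ R = (-1/3, 4/3)
2. F is the centroid of triangle ZJV ⇒ F = (1/3, 1/3)
3. A is where the line through V parallel to RF meets line RZ ⇒ A = (-2, 3)
A = R + t·(Z−R) with t = -5/4, so RA:AZ = t:(1−t) = -5/4:9/4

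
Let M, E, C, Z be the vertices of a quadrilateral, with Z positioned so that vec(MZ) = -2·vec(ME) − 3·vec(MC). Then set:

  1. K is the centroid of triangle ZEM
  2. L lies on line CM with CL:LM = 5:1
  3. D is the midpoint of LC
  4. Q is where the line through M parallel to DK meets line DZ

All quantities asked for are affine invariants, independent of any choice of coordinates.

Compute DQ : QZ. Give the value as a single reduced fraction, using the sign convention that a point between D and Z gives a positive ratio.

DQ:QZ = -7/78

Assign M = (0, 0), E = (1, 0), C = (0, 1), Z = (-2, -3) — the answer is frame-independent, so this choice is without loss of generality.
1. K is the centroid of triangle ZEM ⇒ K = (-1/3, -1)
2. L lies on line CM with CL:LM = 5:1 ⇒ L = (0, 1/6)
3. D is the midpoint of LC ⇒ D = (0, 7/12)
4. Q is where the line through M parallel to DK meets line DZ ⇒ Q = (14/71, 133/142)
Q = D + t·(Z−D) with t = -7/71, so DQ:QZ = t:(1−t) = -7/71:78/71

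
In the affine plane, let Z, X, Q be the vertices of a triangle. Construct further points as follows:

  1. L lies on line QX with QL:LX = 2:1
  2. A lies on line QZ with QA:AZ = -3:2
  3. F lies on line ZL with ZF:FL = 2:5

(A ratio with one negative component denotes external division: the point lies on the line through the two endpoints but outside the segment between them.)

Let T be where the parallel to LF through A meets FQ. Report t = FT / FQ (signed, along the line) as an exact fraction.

t = -2

Set Z = (0, 0), X = (1, 0), Q = (0, 1); any affine frame gives the same invariant.
1. L lies on line QX with QL:LX = 2:1 ⇒ L = (2/3, 1/3)
2. A lies on line QZ with QA:AZ = -3:2 ⇒ A = (0, -2)
3. F lies on line ZL with ZF:FL = 2:5 ⇒ F = (4/21, 2/21)
through A parallel to LF: direction (-10/21, -5/21); meets FQ at T = (4/7, -12/7)
T = F + t·(Q−F) with t = -2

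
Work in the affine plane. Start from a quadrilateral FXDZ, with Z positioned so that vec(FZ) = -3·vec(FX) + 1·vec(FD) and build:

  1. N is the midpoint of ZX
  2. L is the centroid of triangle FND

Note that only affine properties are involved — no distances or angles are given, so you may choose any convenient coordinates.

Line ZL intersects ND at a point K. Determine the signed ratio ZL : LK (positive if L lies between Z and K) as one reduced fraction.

Work in coordinates with F = (0, 0), X = (1, 0), D = (0, 1), Z = (-3, 1).
1. N is the midpoint of ZX ⇒ N = (-1, 1/2)
2. L is the centroid of triangle FND ⇒ L = (-1/3, 1/2)
line ZL meets ND at K = (-9/11, 13/22)
L = Z + t·(K−Z) with t = 11/9, so ZL:LK = 11/9:-2/9

ZL:LK = -11/2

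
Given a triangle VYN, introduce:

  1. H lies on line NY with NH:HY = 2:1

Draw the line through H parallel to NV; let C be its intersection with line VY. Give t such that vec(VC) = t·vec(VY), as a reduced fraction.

t = 2/3

Set V = (0, 0), Y = (1, 0), N = (0, 1); any affine frame gives the same invariant.
1. H lies on line NY with NH:HY = 2:1 ⇒ H = (2/3, 1/3)
through H parallel to NV: direction (0, -1); meets VY at C = (2/3, 0)
C = V + t·(Y−V) with t = 2/3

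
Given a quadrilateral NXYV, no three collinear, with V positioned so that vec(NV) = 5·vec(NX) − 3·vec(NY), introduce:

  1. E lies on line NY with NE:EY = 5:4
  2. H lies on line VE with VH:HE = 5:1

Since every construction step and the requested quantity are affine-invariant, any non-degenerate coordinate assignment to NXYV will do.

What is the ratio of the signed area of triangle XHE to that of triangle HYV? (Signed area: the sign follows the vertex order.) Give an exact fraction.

[XHE]:[HYV] = 7/100

Assign N = (0, 0), X = (1, 0), Y = (0, 1), V = (5, -3) — the answer is frame-independent, so this choice is without loss of generality.
1. E lies on line NY with NE:EY = 5:4 ⇒ E = (0, 5/9)
2. H lies on line VE with VH:HE = 5:1 ⇒ H = (5/6, -1/27)
2·[XHE] = -7/54, 2·[HYV] = -50/27
[XHE]:[HYV] = -7/54:-50/27 = 7/100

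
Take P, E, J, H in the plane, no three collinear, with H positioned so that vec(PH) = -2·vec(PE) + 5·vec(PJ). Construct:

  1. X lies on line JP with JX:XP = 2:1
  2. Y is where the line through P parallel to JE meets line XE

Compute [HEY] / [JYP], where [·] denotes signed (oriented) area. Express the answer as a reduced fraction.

Choose coordinates P = (0, 0), E = (1, 0), J = (0, 1), H = (-2, 5).
1. X lies on line JP with JX:XP = 2:1 ⇒ X = (0, 1/3)
2. Y is where the line through P parallel to JE meets line XE ⇒ Y = (-1/2, 1/2)
2·[HEY] = -6, 2·[JYP] = 1/2
[HEY]:[JYP] = -6:1/2 = -12

[HEY]:[JYP] = -12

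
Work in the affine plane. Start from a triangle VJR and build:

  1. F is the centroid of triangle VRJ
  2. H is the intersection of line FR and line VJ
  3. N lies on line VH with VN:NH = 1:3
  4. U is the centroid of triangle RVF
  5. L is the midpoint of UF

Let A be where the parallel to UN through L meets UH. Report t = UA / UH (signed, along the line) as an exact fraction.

Set V = (0, 0), J = (1, 0), R = (0, 1); any affine frame gives the same invariant.
1. F is the centroid of triangle VRJ ⇒ F = (1/3, 1/3)
2. H is the intersection of line FR and line VJ ⇒ H = (1/2, 0)
3. N lies on line VH with VN:NH = 1:3 ⇒ N = (1/8, 0)
4. U is the centroid of triangle RVF ⇒ U = (1/9, 4/9)
5. L is the midpoint of UF ⇒ L = (2/9, 7/18)
through L parallel to UN: direction (1/72, -4/9); meets UH at A = (97/432, 17/54)
A = U + t·(H−U) with t = 7/24

t = 7/24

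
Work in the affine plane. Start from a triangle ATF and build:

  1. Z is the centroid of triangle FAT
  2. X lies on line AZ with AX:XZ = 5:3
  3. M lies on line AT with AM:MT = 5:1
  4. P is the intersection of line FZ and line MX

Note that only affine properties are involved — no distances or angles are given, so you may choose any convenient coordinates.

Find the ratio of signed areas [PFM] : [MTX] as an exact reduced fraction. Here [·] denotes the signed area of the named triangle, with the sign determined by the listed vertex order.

[PFM]:[MTX] = -208/25

Work in coordinates with A = (0, 0), T = (1, 0), F = (0, 1).
1. Z is the centroid of triangle FAT ⇒ Z = (1/3, 1/3)
2. X lies on line AZ with AX:XZ = 5:3 ⇒ X = (5/24, 5/24)
3. M lies on line AT with AM:MT = 5:1 ⇒ M = (5/6, 0)
4. P is the intersection of line FZ and line MX ⇒ P = (13/30, 2/15)
2·[PFM] = -13/45, 2·[MTX] = 5/144
[PFM]:[MTX] = -13/45:5/144 = -208/25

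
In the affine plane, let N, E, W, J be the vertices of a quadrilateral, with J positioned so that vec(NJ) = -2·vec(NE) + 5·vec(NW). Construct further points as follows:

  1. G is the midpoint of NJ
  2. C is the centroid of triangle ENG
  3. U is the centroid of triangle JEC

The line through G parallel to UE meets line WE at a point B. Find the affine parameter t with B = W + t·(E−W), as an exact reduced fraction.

t = 1/11

Assign N = (0, 0), E = (1, 0), W = (0, 1), J = (-2, 5) — the answer is frame-independent, so this choice is without loss of generality.
1. G is the midpoint of NJ ⇒ G = (-1, 5/2)
2. C is the centroid of triangle ENG ⇒ C = (0, 5/6)
3. U is the centroid of triangle JEC ⇒ U = (-1/3, 35/18)
through G parallel to UE: direction (4/3, -35/18); meets WE at B = (1/11, 10/11)
B = W + t·(E−W) with t = 1/11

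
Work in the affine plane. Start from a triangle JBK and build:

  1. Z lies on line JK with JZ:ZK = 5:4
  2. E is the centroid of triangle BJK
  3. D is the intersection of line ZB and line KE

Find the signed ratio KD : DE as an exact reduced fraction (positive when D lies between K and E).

KD:DE = 12

Assign J = (0, 0), B = (1, 0), K = (0, 1) — the answer is frame-independent, so this choice is without loss of generality.
1. Z lies on line JK with JZ:ZK = 5:4 ⇒ Z = (0, 5/9)
2. E is the centroid of triangle BJK ⇒ E = (1/3, 1/3)
3. D is the intersection of line ZB and line KE ⇒ D = (4/13, 5/13)
D = K + t·(E−K) with t = 12/13, so KD:DE = t:(1−t) = 12/13:1/13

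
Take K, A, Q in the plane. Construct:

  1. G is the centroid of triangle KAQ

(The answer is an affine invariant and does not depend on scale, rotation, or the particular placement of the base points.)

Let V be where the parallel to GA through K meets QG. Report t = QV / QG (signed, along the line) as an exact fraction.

t = 2

Choose coordinates K = (0, 0), A = (1, 0), Q = (0, 1).
1. G is the centroid of triangle KAQ ⇒ G = (1/3, 1/3)
through K parallel to GA: direction (2/3, -1/3); meets QG at V = (2/3, -1/3)
V = Q + t·(G−Q) with t = 2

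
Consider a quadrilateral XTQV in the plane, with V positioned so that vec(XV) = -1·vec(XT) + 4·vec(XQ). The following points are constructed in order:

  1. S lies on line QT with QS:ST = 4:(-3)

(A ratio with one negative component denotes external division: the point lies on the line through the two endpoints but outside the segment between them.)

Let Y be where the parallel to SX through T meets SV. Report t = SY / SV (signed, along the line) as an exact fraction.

t = 3/13

Assign X = (0, 0), T = (1, 0), Q = (0, 1), V = (-1, 4) — the answer is frame-independent, so this choice is without loss of generality.
1. S lies on line QT with QS:ST = 4:(-3) ⇒ S = (4, -3)
through T parallel to SX: direction (-4, 3); meets SV at Y = (37/13, -18/13)
Y = S + t·(V−S) with t = 3/13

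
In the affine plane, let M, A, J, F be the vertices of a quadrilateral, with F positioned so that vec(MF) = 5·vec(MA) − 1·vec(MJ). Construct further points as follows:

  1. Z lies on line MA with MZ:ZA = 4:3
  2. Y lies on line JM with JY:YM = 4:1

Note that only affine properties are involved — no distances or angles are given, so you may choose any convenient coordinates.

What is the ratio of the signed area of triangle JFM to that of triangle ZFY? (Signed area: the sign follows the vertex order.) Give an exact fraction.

Assign M = (0, 0), A = (1, 0), J = (0, 1), F = (5, -1) — the answer is frame-independent, so this choice is without loss of generality.
1. Z lies on line MA with MZ:ZA = 4:3 ⇒ Z = (4/7, 0)
2. Y lies on line JM with JY:YM = 4:1 ⇒ Y = (0, 1/5)
2·[JFM] = -5, 2·[ZFY] = 11/35
[JFM]:[ZFY] = -5:11/35 = -175/11

[JFM]:[ZFY] = -175/11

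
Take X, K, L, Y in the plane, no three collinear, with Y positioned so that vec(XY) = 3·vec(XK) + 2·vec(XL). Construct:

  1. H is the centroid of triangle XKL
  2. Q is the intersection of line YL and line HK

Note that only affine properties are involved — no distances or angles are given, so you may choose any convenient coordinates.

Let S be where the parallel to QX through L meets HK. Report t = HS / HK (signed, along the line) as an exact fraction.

Assign X = (0, 0), K = (1, 0), L = (0, 1), Y = (3, 2) — the answer is frame-independent, so this choice is without loss of generality.
1. H is the centroid of triangle XKL ⇒ H = (1/3, 1/3)
2. Q is the intersection of line YL and line HK ⇒ Q = (-3/5, 4/5)
through L parallel to QX: direction (3/5, -4/5); meets HK at S = (3/5, 1/5)
S = H + t·(K−H) with t = 2/5

t = 2/5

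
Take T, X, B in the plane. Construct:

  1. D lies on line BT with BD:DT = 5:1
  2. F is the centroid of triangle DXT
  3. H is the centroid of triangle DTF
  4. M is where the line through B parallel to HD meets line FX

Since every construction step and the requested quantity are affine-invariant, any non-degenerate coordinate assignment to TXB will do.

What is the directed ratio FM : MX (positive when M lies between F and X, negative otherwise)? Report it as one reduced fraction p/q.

FM:MX = -4

Work in coordinates with T = (0, 0), X = (1, 0), B = (0, 1).
1. D lies on line BT with BD:DT = 5:1 ⇒ D = (0, 1/6)
2. F is the centroid of triangle DXT ⇒ F = (1/3, 1/18)
3. H is the centroid of triangle DTF ⇒ H = (1/9, 2/27)
4. M is where the line through B parallel to HD meets line FX ⇒ M = (11/9, -1/54)
M = F + t·(X−F) with t = 4/3, so FM:MX = t:(1−t) = 4/3:-1/3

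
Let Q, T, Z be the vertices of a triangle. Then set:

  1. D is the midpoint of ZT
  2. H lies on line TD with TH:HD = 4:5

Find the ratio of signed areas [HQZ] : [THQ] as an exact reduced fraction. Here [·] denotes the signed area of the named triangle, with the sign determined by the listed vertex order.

[HQZ]:[THQ] = -7/2

Assign Q = (0, 0), T = (1, 0), Z = (0, 1) — the answer is frame-independent, so this choice is without loss of generality.
1. D is the midpoint of ZT ⇒ D = (1/2, 1/2)
2. H lies on line TD with TH:HD = 4:5 ⇒ H = (7/9, 2/9)
2·[HQZ] = -7/9, 2·[THQ] = 2/9
[HQZ]:[THQ] = -7/9:2/9 = -7/2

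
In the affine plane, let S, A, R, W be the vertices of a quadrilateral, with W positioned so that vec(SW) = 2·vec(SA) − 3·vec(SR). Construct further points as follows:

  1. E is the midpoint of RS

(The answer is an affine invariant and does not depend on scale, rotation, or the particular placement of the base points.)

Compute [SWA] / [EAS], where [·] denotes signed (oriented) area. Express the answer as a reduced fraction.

[SWA]:[EAS] = -6

Assign S = (0, 0), A = (1, 0), R = (0, 1), W = (2, -3) — the answer is frame-independent, so this choice is without loss of generality.
1. E is the midpoint of RS ⇒ E = (0, 1/2)
2·[SWA] = 3, 2·[EAS] = -1/2
[SWA]:[EAS] = 3:-1/2 = -6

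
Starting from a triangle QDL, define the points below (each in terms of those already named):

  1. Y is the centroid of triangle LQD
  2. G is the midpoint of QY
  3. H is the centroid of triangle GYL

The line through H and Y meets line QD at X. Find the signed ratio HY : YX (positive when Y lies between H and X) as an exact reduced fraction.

HY:YX = 1/2

Set Q = (0, 0), D = (1, 0), L = (0, 1); any affine frame gives the same invariant.
1. Y is the centroid of triangle LQD ⇒ Y = (1/3, 1/3)
2. G is the midpoint of QY ⇒ G = (1/6, 1/6)
3. H is the centroid of triangle GYL ⇒ H = (1/6, 1/2)
line HY meets QD at X = (2/3, 0)
Y = H + t·(X−H) with t = 1/3, so HY:YX = 1/3:2/3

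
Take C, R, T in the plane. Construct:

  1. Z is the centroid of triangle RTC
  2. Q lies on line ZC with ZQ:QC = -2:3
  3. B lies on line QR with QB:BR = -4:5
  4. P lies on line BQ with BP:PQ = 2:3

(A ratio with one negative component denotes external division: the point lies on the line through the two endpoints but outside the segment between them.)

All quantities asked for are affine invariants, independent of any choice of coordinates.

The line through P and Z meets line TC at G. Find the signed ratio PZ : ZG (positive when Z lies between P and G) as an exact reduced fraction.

Set C = (0, 0), R = (1, 0), T = (0, 1); any affine frame gives the same invariant.
1. Z is the centroid of triangle RTC ⇒ Z = (1/3, 1/3)
2. Q lies on line ZC with ZQ:QC = -2:3 ⇒ Q = (1, 1)
3. B lies on line QR with QB:BR = -4:5 ⇒ B = (1, 5)
4. P lies on line BQ with BP:PQ = 2:3 ⇒ P = (1, 17/5)
line PZ meets TC at G = (0, -6/5)
Z = P + t·(G−P) with t = 2/3, so PZ:ZG = 2/3:1/3

PZ:ZG = 2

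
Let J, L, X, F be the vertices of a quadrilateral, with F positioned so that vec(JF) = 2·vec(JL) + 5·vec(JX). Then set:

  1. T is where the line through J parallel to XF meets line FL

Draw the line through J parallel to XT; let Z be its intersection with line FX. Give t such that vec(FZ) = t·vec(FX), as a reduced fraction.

t = 11/6

Work in coordinates with J = (0, 0), L = (1, 0), X = (0, 1), F = (2, 5).
1. T is where the line through J parallel to XF meets line FL ⇒ T = (5/3, 10/3)
through J parallel to XT: direction (5/3, 7/3); meets FX at Z = (-5/3, -7/3)
Z = F + t·(X−F) with t = 11/6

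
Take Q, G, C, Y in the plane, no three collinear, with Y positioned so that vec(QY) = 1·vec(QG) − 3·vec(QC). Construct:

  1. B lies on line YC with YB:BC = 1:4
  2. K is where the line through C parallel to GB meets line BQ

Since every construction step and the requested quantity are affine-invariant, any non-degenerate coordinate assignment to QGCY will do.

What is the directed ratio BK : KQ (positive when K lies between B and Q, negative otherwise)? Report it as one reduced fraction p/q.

Set Q = (0, 0), G = (1, 0), C = (0, 1), Y = (1, -3); any affine frame gives the same invariant.
1. B lies on line YC with YB:BC = 1:4 ⇒ B = (4/5, -11/5)
2. K is where the line through C parallel to GB meets line BQ ⇒ K = (-4/55, 1/5)
K = B + t·(Q−B) with t = 12/11, so BK:KQ = t:(1−t) = 12/11:-1/11

BK:KQ = -12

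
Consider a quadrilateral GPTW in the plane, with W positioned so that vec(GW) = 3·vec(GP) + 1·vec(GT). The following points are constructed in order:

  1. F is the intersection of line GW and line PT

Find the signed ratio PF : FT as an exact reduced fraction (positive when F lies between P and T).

Work in coordinates with G = (0, 0), P = (1, 0), T = (0, 1), W = (3, 1).
1. F is the intersection of line GW and line PT ⇒ F = (3/4, 1/4)
F = P + t·(T−P) with t = 1/4, so PF:FT = t:(1−t) = 1/4:3/4

PF:FT = 1/3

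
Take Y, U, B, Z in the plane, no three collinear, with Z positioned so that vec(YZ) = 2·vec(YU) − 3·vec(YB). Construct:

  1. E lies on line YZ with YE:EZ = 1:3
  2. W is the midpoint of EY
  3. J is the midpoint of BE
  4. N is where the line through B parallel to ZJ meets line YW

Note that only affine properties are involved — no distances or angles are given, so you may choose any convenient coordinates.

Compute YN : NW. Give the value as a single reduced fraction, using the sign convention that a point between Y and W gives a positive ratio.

YN:NW = -14/13

Choose coordinates Y = (0, 0), U = (1, 0), B = (0, 1), Z = (2, -3).
1. E lies on line YZ with YE:EZ = 1:3 ⇒ E = (1/2, -3/4)
2. W is the midpoint of EY ⇒ W = (1/4, -3/8)
3. J is the midpoint of BE ⇒ J = (1/4, 1/8)
4. N is where the line through B parallel to ZJ meets line YW ⇒ N = (7/2, -21/4)
N = Y + t·(W−Y) with t = 14, so YN:NW = t:(1−t) = 14:-13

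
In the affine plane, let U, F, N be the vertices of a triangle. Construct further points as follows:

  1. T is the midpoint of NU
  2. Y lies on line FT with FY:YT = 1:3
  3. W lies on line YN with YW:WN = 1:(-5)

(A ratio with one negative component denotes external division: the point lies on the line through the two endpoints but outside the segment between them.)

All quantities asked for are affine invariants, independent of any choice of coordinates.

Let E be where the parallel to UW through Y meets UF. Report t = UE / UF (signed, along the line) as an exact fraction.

t = 2

Work in coordinates with U = (0, 0), F = (1, 0), N = (0, 1).
1. T is the midpoint of NU ⇒ T = (0, 1/2)
2. Y lies on line FT with FY:YT = 1:3 ⇒ Y = (3/4, 1/8)
3. W lies on line YN with YW:WN = 1:(-5) ⇒ W = (15/16, -3/32)
through Y parallel to UW: direction (15/16, -3/32); meets UF at E = (2, 0)
E = U + t·(F−U) with t = 2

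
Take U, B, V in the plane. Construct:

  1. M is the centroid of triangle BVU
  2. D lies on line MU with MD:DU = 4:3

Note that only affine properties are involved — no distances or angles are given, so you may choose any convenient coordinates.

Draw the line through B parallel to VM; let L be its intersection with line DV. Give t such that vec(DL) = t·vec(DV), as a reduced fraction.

Set U = (0, 0), B = (1, 0), V = (0, 1); any affine frame gives the same invariant.
1. M is the centroid of triangle BVU ⇒ M = (1/3, 1/3)
2. D lies on line MU with MD:DU = 4:3 ⇒ D = (1/7, 1/7)
through B parallel to VM: direction (1/3, -2/3); meets DV at L = (-1/4, 5/2)
L = D + t·(V−D) with t = 11/4

t = 11/4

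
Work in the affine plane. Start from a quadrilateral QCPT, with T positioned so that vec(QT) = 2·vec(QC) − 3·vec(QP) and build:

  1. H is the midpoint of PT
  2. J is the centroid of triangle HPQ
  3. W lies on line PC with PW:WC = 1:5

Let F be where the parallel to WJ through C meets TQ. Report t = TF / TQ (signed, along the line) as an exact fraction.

Assign Q = (0, 0), C = (1, 0), P = (0, 1), T = (2, -3) — the answer is frame-independent, so this choice is without loss of generality.
1. H is the midpoint of PT ⇒ H = (1, -1)
2. J is the centroid of triangle HPQ ⇒ J = (1/3, 0)
3. W lies on line PC with PW:WC = 1:5 ⇒ W = (1/6, 5/6)
through C parallel to WJ: direction (1/6, -5/6); meets TQ at F = (10/7, -15/7)
F = T + t·(Q−T) with t = 2/7

t = 2/7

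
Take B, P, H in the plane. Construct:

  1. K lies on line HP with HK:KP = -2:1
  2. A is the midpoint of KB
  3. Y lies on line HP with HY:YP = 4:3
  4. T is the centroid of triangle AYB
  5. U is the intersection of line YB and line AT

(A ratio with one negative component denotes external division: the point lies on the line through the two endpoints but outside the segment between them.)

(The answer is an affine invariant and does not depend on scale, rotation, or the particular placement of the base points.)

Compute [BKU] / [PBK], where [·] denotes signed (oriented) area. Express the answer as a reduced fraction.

[BKU]:[PBK] = 5/7

Set B = (0, 0), P = (1, 0), H = (0, 1); any affine frame gives the same invariant.
1. K lies on line HP with HK:KP = -2:1 ⇒ K = (2, -1)
2. A is the midpoint of KB ⇒ A = (1, -1/2)
3. Y lies on line HP with HY:YP = 4:3 ⇒ Y = (4/7, 3/7)
4. T is the centroid of triangle AYB ⇒ T = (11/21, -1/42)
5. U is the intersection of line YB and line AT ⇒ U = (2/7, 3/14)
2·[BKU] = 5/7, 2·[PBK] = 1
[BKU]:[PBK] = 5/7:1 = 5/7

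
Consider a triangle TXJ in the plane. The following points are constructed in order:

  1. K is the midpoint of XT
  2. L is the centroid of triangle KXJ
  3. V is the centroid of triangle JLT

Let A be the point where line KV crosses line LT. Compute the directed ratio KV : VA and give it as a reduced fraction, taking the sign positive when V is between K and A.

Choose coordinates T = (0, 0), X = (1, 0), J = (0, 1).
1. K is the midpoint of XT ⇒ K = (1/2, 0)
2. L is the centroid of triangle KXJ ⇒ L = (1/2, 1/3)
3. V is the centroid of triangle JLT ⇒ V = (1/6, 4/9)
line KV meets LT at A = (1/3, 2/9)
V = K + t·(A−K) with t = 2, so KV:VA = 2:-1

KV:VA = -2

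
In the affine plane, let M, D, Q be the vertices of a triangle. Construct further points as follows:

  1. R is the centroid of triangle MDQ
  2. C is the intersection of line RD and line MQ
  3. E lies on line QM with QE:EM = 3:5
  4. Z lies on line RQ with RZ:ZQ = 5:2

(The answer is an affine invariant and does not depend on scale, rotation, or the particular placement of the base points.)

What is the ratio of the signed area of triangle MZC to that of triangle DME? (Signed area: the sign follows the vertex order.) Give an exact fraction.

[MZC]:[DME] = -8/105

Work in coordinates with M = (0, 0), D = (1, 0), Q = (0, 1).
1. R is the centroid of triangle MDQ ⇒ R = (1/3, 1/3)
2. C is the intersection of line RD and line MQ ⇒ C = (0, 1/2)
3. E lies on line QM with QE:EM = 3:5 ⇒ E = (0, 5/8)
4. Z lies on line RQ with RZ:ZQ = 5:2 ⇒ Z = (2/21, 17/21)
2·[MZC] = 1/21, 2·[DME] = -5/8
[MZC]:[DME] = 1/21:-5/8 = -8/105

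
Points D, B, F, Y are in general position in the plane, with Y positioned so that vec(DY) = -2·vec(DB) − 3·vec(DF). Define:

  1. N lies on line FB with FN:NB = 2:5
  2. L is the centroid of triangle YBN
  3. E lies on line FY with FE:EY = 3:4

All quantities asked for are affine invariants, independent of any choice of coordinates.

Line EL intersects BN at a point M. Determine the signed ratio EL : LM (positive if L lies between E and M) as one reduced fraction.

Assign D = (0, 0), B = (1, 0), F = (0, 1), Y = (-2, -3) — the answer is frame-independent, so this choice is without loss of generality.
1. N lies on line FB with FN:NB = 2:5 ⇒ N = (2/7, 5/7)
2. L is the centroid of triangle YBN ⇒ L = (-5/21, -16/21)
3. E lies on line FY with FE:EY = 3:4 ⇒ E = (-6/7, -5/7)
line EL meets BN at M = (27/14, -13/14)
L = E + t·(M−E) with t = 2/9, so EL:LM = 2/9:7/9

EL:LM = 2/7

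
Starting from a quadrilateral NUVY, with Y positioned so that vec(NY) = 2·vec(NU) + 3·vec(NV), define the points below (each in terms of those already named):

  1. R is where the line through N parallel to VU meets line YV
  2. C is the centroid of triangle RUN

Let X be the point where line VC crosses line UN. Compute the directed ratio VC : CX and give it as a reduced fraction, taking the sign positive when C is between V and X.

Set N = (0, 0), U = (1, 0), V = (0, 1), Y = (2, 3); any affine frame gives the same invariant.
1. R is where the line through N parallel to VU meets line YV ⇒ R = (-1/2, 1/2)
2. C is the centroid of triangle RUN ⇒ C = (1/6, 1/6)
line VC meets UN at X = (1/5, 0)
C = V + t·(X−V) with t = 5/6, so VC:CX = 5/6:1/6

VC:CX = 5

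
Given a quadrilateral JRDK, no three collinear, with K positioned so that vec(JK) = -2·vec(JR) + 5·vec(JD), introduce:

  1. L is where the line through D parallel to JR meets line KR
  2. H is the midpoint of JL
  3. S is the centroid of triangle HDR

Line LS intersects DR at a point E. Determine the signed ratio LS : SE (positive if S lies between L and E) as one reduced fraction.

LS:SE = -5

Set J = (0, 0), R = (1, 0), D = (0, 1), K = (-2, 5); any affine frame gives the same invariant.
1. L is where the line through D parallel to JR meets line KR ⇒ L = (2/5, 1)
2. H is the midpoint of JL ⇒ H = (1/5, 1/2)
3. S is the centroid of triangle HDR ⇒ S = (2/5, 1/2)
line LS meets DR at E = (2/5, 3/5)
S = L + t·(E−L) with t = 5/4, so LS:SE = 5/4:-1/4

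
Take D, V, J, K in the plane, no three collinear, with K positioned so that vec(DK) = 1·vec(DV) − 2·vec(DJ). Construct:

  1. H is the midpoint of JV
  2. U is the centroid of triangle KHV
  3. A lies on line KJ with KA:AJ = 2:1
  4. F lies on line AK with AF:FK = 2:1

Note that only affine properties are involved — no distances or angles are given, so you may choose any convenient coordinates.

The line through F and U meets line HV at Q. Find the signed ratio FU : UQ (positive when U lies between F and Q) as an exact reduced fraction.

FU:UQ = 4/3

Set D = (0, 0), V = (1, 0), J = (0, 1), K = (1, -2); any affine frame gives the same invariant.
1. H is the midpoint of JV ⇒ H = (1/2, 1/2)
2. U is the centroid of triangle KHV ⇒ U = (5/6, -1/2)
3. A lies on line KJ with KA:AJ = 2:1 ⇒ A = (1/3, 0)
4. F lies on line AK with AF:FK = 2:1 ⇒ F = (7/9, -4/3)
line FU meets HV at Q = (7/8, 1/8)
U = F + t·(Q−F) with t = 4/7, so FU:UQ = 4/7:3/7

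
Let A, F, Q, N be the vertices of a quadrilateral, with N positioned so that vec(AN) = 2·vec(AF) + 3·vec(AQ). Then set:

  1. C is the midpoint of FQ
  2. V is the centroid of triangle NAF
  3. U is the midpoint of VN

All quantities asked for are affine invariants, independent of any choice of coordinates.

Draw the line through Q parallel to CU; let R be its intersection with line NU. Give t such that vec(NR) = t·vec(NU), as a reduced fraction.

Set A = (0, 0), F = (1, 0), Q = (0, 1), N = (2, 3); any affine frame gives the same invariant.
1. C is the midpoint of FQ ⇒ C = (1/2, 1/2)
2. V is the centroid of triangle NAF ⇒ V = (1, 1)
3. U is the midpoint of VN ⇒ U = (3/2, 2)
through Q parallel to CU: direction (1, 3/2); meets NU at R = (4, 7)
R = N + t·(U−N) with t = -4

t = -4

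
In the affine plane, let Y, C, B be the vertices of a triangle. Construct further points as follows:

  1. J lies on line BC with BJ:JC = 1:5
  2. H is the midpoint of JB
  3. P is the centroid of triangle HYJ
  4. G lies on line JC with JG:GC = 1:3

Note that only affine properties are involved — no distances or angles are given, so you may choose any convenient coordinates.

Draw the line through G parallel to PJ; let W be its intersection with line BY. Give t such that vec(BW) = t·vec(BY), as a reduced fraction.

Assign Y = (0, 0), C = (1, 0), B = (0, 1) — the answer is frame-independent, so this choice is without loss of generality.
1. J lies on line BC with BJ:JC = 1:5 ⇒ J = (1/6, 5/6)
2. H is the midpoint of JB ⇒ H = (1/12, 11/12)
3. P is the centroid of triangle HYJ ⇒ P = (1/12, 7/12)
4. G lies on line JC with JG:GC = 1:3 ⇒ G = (3/8, 5/8)
through G parallel to PJ: direction (1/12, 1/4); meets BY at W = (0, -1/2)
W = B + t·(Y−B) with t = 3/2

t = 3/2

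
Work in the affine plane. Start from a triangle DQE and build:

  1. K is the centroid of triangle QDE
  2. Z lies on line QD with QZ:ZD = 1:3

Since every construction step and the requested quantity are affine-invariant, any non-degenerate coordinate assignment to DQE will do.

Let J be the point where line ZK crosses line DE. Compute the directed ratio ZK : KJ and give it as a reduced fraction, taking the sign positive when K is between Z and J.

ZK:KJ = 5/4

Work in coordinates with D = (0, 0), Q = (1, 0), E = (0, 1).
1. K is the centroid of triangle QDE ⇒ K = (1/3, 1/3)
2. Z lies on line QD with QZ:ZD = 1:3 ⇒ Z = (3/4, 0)
line ZK meets DE at J = (0, 3/5)
K = Z + t·(J−Z) with t = 5/9, so ZK:KJ = 5/9:4/9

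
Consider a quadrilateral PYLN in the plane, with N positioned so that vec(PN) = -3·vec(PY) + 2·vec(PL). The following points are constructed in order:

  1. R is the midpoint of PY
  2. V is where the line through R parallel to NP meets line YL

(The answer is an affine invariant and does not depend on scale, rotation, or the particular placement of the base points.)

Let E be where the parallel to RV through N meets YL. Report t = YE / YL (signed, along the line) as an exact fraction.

t = -2

Work in coordinates with P = (0, 0), Y = (1, 0), L = (0, 1), N = (-3, 2).
1. R is the midpoint of PY ⇒ R = (1/2, 0)
2. V is where the line through R parallel to NP meets line YL ⇒ V = (2, -1)
through N parallel to RV: direction (3/2, -1); meets YL at E = (3, -2)
E = Y + t·(L−Y) with t = -2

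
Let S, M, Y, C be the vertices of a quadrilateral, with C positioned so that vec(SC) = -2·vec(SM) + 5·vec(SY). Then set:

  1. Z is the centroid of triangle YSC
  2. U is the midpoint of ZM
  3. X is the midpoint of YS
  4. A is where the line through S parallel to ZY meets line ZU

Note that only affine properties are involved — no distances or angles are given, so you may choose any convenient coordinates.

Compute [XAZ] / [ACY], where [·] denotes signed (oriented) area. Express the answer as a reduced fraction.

Set S = (0, 0), M = (1, 0), Y = (0, 1), C = (-2, 5); any affine frame gives the same invariant.
1. Z is the centroid of triangle YSC ⇒ Z = (-2/3, 2)
2. U is the midpoint of ZM ⇒ U = (1/6, 1)
3. X is the midpoint of YS ⇒ X = (0, 1/2)
4. A is where the line through S parallel to ZY meets line ZU ⇒ A = (-4, 6)
2·[XAZ] = -7/3, 2·[ACY] = -6
[XAZ]:[ACY] = -7/3:-6 = 7/18

[XAZ]:[ACY] = 7/18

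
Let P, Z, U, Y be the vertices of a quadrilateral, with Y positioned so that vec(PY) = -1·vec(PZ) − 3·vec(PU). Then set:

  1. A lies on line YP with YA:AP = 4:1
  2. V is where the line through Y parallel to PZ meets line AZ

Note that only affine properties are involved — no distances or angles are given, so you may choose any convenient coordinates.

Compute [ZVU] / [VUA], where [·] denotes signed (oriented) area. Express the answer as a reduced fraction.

[ZVU]:[VUA] = 5/4

Assign P = (0, 0), Z = (1, 0), U = (0, 1), Y = (-1, -3) — the answer is frame-independent, so this choice is without loss of generality.
1. A lies on line YP with YA:AP = 4:1 ⇒ A = (-1/5, -3/5)
2. V is where the line through Y parallel to PZ meets line AZ ⇒ V = (-5, -3)
2·[ZVU] = -9, 2·[VUA] = -36/5
[ZVU]:[VUA] = -9:-36/5 = 5/4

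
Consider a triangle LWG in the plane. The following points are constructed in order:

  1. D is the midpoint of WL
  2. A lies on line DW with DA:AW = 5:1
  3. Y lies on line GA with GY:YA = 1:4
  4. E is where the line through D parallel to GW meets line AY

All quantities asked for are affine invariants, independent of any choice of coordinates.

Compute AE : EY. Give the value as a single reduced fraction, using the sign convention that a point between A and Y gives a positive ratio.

AE:EY = -25/29

Set L = (0, 0), W = (1, 0), G = (0, 1); any affine frame gives the same invariant.
1. D is the midpoint of WL ⇒ D = (1/2, 0)
2. A lies on line DW with DA:AW = 5:1 ⇒ A = (11/12, 0)
3. Y lies on line GA with GY:YA = 1:4 ⇒ Y = (11/60, 4/5)
4. E is where the line through D parallel to GW meets line AY ⇒ E = (11/2, -5)
E = A + t·(Y−A) with t = -25/4, so AE:EY = t:(1−t) = -25/4:29/4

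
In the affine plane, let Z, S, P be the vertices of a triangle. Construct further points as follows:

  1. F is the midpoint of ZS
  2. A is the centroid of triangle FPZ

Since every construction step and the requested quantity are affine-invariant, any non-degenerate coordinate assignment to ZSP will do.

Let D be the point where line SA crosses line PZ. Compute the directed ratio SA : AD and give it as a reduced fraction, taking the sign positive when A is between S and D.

Assign Z = (0, 0), S = (1, 0), P = (0, 1) — the answer is frame-independent, so this choice is without loss of generality.
1. F is the midpoint of ZS ⇒ F = (1/2, 0)
2. A is the centroid of triangle FPZ ⇒ A = (1/6, 1/3)
line SA meets PZ at D = (0, 2/5)
A = S + t·(D−S) with t = 5/6, so SA:AD = 5/6:1/6

SA:AD = 5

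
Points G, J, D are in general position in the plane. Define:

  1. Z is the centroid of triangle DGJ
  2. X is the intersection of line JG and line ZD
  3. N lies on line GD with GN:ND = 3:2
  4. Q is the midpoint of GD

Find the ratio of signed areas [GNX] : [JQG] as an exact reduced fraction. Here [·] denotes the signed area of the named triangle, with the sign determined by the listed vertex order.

Set G = (0, 0), J = (1, 0), D = (0, 1); any affine frame gives the same invariant.
1. Z is the centroid of triangle DGJ ⇒ Z = (1/3, 1/3)
2. X is the intersection of line JG and line ZD ⇒ X = (1/2, 0)
3. N lies on line GD with GN:ND = 3:2 ⇒ N = (0, 3/5)
4. Q is the midpoint of GD ⇒ Q = (0, 1/2)
2·[GNX] = -3/10, 2·[JQG] = 1/2
[GNX]:[JQG] = -3/10:1/2 = -3/5

[GNX]:[JQG] = -3/5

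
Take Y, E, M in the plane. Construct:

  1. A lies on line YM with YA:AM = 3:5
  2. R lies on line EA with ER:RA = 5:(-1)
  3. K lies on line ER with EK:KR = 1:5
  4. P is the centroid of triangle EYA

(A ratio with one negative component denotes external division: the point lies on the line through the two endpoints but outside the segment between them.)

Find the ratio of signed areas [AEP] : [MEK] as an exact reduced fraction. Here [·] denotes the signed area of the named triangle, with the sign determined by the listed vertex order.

Choose coordinates Y = (0, 0), E = (1, 0), M = (0, 1).
1. A lies on line YM with YA:AM = 3:5 ⇒ A = (0, 3/8)
2. R lies on line EA with ER:RA = 5:(-1) ⇒ R = (-1/4, 15/32)
3. K lies on line ER with EK:KR = 1:5 ⇒ K = (19/24, 5/64)
4. P is the centroid of triangle EYA ⇒ P = (1/3, 1/8)
2·[AEP] = -1/8, 2·[MEK] = -25/192
[AEP]:[MEK] = -1/8:-25/192 = 24/25

[AEP]:[MEK] = 24/25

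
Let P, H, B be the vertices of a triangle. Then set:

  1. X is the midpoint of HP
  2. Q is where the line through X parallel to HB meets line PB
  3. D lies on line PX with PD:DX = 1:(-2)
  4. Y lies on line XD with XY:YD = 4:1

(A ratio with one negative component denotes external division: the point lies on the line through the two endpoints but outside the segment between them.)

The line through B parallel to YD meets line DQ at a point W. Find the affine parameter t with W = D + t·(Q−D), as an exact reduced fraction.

Choose coordinates P = (0, 0), H = (1, 0), B = (0, 1).
1. X is the midpoint of HP ⇒ X = (1/2, 0)
2. Q is where the line through X parallel to HB meets line PB ⇒ Q = (0, 1/2)
3. D lies on line PX with PD:DX = 1:(-2) ⇒ D = (-1/2, 0)
4. Y lies on line XD with XY:YD = 4:1 ⇒ Y = (-3/10, 0)
through B parallel to YD: direction (-1/5, 0); meets DQ at W = (1/2, 1)
W = D + t·(Q−D) with t = 2

t = 2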